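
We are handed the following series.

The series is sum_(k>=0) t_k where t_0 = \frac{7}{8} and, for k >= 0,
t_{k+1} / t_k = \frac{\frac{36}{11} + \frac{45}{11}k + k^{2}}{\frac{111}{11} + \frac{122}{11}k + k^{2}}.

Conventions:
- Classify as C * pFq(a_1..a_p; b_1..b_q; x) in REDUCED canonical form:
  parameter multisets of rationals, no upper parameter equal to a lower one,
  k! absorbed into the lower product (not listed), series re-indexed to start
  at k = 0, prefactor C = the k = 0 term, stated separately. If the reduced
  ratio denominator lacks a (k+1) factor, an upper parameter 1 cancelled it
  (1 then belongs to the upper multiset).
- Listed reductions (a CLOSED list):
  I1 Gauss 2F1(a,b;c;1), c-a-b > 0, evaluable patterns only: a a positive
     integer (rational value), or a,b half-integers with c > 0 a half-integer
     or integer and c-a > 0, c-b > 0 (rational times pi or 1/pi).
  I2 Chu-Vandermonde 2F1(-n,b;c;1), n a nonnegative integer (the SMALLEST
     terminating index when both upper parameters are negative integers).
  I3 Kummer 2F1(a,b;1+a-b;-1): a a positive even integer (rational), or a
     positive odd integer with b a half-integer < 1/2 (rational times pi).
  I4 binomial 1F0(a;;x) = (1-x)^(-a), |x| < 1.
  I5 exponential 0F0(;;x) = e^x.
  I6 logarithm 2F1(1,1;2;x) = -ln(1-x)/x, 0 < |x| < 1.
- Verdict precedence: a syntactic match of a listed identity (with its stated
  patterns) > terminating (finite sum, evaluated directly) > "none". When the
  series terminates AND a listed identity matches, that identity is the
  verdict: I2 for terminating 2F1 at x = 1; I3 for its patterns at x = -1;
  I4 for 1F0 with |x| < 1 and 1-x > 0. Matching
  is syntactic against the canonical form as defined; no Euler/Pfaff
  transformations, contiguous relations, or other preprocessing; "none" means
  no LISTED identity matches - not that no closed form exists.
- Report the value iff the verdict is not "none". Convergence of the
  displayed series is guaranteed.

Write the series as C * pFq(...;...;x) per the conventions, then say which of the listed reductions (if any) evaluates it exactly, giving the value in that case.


With C = \frac{7}{8}: the canonical form is 2F1(\frac{12}{11}, 3; \frac{111}{11}; 1). Verdict (x = 1): Gauss's theorem (I1) applies (x = 1: the Gamma ratio telescopes since c-a-b = 6 > 0 and a = 3 in Z>0). Hence: \frac{28925}{21296}.

Structural cue: x = 1 and the expanded ratio factors over Q; prefactor 7/8, roots give parameters.
Ratio: r(k) = 1 * (k+\frac{12}{11}) (k+3) / [(k+\frac{111}{11}) (k+1)] - rational in k, leading ratio 1; with t_0 = \frac{7}{8}, classification follows.


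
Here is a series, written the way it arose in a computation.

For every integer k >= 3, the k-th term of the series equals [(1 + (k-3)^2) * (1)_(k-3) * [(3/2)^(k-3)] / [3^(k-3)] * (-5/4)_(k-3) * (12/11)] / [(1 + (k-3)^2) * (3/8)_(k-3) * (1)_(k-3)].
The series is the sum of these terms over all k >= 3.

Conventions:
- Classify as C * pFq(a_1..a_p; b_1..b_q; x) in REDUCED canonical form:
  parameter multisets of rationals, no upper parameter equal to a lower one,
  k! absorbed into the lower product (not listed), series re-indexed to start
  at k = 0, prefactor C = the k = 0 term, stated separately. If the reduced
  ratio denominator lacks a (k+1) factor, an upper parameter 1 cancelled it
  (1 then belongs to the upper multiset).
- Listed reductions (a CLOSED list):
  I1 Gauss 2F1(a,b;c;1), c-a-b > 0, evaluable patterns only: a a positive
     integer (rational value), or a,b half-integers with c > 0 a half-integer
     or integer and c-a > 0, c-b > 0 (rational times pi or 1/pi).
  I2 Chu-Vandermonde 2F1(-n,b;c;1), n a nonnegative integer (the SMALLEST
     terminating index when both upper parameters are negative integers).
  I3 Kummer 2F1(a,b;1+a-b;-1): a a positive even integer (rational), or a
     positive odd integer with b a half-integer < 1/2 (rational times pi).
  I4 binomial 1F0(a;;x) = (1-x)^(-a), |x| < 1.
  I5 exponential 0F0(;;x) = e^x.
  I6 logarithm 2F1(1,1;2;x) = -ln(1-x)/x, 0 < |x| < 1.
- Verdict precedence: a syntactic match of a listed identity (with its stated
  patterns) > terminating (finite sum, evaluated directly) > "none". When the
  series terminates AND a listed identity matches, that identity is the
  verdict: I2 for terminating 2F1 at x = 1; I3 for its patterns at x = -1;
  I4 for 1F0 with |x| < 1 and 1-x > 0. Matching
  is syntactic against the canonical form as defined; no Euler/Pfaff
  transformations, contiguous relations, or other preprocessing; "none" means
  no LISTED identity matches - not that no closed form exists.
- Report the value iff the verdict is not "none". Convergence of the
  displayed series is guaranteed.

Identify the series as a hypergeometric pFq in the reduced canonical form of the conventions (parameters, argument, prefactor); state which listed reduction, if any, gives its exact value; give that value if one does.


Canonical form: C = 12/11 times 2F1 with upper {-5/4, 1}, lower {3/8}, x = 1/2. Verdict: none. Every listed pattern misses the 2F1 form at 1/2, upper {-5/4, 1}.

Structural cue: from the first term 12/11: k^2 + 1 divides numerator and denominator alike; prefactor 12/11 after cancelling.
Consecutive-term ratio: r(k) = (1/2) * (k-5/4) (k+1) / [(k+3/8) (k+1)] - poly over poly, x = (1/2) from leading terms; C = 12/11 at k = 0.


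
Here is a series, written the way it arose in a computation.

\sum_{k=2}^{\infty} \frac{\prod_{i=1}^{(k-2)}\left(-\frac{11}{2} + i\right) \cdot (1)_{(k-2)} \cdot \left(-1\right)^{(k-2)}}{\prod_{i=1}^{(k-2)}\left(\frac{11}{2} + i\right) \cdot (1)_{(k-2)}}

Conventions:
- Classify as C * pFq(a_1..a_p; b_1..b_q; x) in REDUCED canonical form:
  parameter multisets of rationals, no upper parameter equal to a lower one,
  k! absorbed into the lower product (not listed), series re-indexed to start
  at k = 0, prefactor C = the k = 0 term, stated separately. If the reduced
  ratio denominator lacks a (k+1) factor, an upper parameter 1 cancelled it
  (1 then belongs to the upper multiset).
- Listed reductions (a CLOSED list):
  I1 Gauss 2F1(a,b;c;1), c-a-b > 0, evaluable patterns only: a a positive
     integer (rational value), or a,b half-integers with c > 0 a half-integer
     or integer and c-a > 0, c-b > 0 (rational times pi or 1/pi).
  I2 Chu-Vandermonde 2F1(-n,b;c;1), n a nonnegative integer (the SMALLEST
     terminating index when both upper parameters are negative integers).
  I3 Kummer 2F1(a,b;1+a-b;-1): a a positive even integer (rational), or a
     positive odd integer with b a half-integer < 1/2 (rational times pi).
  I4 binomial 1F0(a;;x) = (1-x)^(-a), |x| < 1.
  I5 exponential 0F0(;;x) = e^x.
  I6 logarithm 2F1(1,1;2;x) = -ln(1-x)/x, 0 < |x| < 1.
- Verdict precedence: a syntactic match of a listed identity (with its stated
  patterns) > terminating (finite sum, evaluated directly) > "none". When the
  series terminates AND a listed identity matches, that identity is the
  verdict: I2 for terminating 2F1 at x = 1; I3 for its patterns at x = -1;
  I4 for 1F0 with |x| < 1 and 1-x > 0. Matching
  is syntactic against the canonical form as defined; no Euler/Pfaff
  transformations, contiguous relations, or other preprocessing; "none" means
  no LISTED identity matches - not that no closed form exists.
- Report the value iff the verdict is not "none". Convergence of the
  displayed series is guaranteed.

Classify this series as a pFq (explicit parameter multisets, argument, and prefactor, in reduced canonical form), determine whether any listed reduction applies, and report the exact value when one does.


This is 1 * 2F1(-\frac{9}{2}, 1; \frac{13}{2}; -1) in reduced canonical form. Verdict: Kummer's theorem (I3) fires (x = -1; c = \frac{13}{2} equals 1+a-b for upper {-\frac{9}{2}, 1}: listed pattern). Hence: \frac{693}{1024} \cdot \pi.

Structural cue: t_0 being 1, (1)_k (prefactor 1) is k! itself.
Term ratio: r(k) = -1 * (k-\frac{9}{2}) (k+1) / [(k+\frac{13}{2}) (k+1)] - poly over poly, x = -1 from leading terms; C = 1 at k = 0.


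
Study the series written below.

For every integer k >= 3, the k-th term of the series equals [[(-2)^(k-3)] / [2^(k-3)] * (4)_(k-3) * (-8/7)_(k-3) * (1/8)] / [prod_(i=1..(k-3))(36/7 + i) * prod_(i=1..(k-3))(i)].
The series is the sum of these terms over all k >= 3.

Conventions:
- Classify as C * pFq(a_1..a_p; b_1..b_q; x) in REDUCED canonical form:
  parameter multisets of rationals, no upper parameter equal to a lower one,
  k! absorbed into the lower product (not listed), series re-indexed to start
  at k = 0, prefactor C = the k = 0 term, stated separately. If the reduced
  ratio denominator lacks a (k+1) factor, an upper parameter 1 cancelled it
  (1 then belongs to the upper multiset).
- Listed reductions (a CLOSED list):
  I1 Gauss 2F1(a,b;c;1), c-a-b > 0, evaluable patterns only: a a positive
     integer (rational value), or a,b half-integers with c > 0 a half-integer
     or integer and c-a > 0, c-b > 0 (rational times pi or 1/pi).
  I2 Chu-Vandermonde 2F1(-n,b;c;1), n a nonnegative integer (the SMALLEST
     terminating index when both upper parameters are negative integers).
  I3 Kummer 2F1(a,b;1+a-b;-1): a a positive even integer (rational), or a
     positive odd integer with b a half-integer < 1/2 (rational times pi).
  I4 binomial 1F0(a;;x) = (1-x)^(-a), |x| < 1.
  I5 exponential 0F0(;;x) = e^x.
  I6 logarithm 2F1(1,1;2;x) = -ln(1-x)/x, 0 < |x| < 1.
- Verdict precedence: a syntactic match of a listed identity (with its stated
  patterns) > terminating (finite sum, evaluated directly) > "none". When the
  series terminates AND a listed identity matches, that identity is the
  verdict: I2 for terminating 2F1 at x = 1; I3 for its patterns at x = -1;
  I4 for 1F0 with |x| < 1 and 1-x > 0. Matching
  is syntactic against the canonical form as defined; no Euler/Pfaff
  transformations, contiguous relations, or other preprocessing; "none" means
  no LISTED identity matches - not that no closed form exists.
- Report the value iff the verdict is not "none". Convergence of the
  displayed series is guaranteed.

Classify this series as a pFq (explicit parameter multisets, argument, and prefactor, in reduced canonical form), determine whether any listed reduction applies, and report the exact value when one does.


Key step: with t_0 = 1/8, the product of the first k integers (prefactor 1/8) is k!.
Step ratio: r(k) = (-1) * (k-8/7) (k+4) / [(k+43/7) (k+1)] - rational in k. x = (-1); t_0 = 1/8; negate the roots.

The series (x = -1) is 2F1: upper {-8/7, 4}, lower {43/7}, prefactor 1/8. Verdict: Kummer (I3) applies (x = -1; c = 43/7 equals 1+a-b for upper {-8/7, 4}: listed pattern). Hence: 87/392.


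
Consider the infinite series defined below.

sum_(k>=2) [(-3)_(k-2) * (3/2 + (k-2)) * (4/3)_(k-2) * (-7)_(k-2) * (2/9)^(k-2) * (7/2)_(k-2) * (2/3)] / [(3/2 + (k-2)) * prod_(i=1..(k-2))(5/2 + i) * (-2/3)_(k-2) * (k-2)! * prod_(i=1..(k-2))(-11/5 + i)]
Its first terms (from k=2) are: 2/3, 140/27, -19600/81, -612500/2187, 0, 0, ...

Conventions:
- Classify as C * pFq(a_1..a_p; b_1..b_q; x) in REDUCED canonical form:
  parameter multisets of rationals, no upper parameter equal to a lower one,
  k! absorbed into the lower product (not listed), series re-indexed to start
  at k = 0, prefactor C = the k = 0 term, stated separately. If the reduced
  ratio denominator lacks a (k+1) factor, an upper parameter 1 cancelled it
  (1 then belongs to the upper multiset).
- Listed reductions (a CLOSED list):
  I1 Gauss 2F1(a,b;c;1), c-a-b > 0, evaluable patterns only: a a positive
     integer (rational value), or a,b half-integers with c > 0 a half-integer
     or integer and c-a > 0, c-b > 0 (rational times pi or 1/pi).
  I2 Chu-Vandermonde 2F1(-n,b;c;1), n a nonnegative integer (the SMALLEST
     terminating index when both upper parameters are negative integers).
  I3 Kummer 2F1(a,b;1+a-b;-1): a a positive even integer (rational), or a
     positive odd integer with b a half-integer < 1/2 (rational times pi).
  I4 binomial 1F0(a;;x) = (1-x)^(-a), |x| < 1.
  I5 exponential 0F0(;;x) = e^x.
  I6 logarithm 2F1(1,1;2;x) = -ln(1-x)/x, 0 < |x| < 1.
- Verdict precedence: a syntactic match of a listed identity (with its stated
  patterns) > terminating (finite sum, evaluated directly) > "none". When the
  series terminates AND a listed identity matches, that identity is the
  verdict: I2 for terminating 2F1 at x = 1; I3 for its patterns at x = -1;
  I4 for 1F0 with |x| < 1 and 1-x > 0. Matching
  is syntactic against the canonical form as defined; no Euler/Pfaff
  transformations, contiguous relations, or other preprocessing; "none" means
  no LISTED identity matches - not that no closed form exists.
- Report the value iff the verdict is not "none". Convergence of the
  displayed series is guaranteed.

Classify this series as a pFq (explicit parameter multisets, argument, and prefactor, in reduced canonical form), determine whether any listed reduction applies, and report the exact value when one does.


The series (x = 2/9) is 3F2: upper {-7, -3, 4/3}, lower {-6/5, -2/3}, prefactor 2/3. Verdict: terminating - upper -3 stops the sum at k = 3; the 4 terms are added exactly. Sum: -1128902/2187.

The tell: t_0 = 2/3 here, and the lower running product (C = 2/3, x = 2/9) is a rising factorial.
Adjacent-term ratio: r(k) = (2/9) * (k-7) (k-3) (k+4/3) / [(k-6/5) (k-2/3) (k+1)] ; factor over Q: parameters, x = (2/9), and C = 2/3.


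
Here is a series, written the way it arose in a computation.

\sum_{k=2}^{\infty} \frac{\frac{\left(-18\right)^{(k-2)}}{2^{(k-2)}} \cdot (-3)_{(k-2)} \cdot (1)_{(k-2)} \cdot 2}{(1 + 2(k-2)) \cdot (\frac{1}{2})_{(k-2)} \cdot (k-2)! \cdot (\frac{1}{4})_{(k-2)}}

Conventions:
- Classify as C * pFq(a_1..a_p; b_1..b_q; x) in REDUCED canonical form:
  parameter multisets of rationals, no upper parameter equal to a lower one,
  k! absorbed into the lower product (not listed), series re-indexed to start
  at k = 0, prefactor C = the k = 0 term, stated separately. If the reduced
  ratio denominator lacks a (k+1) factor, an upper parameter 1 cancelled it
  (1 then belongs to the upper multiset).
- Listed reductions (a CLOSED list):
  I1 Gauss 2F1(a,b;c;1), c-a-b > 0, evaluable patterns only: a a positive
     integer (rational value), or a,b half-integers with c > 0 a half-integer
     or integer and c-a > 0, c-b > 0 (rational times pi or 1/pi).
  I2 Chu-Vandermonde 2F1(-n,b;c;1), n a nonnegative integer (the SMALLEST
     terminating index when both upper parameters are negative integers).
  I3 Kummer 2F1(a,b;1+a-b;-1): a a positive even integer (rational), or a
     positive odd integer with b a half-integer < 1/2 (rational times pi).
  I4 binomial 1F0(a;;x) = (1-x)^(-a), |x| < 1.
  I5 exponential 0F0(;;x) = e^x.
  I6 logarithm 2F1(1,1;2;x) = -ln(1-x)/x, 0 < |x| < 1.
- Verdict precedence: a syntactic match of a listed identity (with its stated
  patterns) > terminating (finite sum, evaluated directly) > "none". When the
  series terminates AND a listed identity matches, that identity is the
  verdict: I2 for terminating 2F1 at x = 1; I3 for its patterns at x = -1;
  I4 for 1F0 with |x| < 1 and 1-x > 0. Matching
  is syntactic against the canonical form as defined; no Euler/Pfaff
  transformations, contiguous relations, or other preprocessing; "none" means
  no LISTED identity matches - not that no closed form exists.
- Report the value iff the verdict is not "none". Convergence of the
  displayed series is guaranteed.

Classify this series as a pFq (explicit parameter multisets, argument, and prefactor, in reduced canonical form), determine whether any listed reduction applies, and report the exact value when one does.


Classification (C = 2): 2F2 with upper {-3, 1}, lower {\frac{1}{4}, \frac{3}{2}}, argument x = -9. Verdict: terminating at k = 3: the factor (-3)_k kills every later term; summing the 4 survivors is exact. Hence: \frac{67318}{35}.

Key observation: t_0 being 2, the two k-th powers (C = 2) combine into one argument.
Adjacent-term ratio: r(k) = -9 * (k-3) (k+1) / [(k+\frac{1}{4}) (k+\frac{3}{2}) (k+1)] - rational in k, leading ratio -9; with t_0 = 2, classification follows.


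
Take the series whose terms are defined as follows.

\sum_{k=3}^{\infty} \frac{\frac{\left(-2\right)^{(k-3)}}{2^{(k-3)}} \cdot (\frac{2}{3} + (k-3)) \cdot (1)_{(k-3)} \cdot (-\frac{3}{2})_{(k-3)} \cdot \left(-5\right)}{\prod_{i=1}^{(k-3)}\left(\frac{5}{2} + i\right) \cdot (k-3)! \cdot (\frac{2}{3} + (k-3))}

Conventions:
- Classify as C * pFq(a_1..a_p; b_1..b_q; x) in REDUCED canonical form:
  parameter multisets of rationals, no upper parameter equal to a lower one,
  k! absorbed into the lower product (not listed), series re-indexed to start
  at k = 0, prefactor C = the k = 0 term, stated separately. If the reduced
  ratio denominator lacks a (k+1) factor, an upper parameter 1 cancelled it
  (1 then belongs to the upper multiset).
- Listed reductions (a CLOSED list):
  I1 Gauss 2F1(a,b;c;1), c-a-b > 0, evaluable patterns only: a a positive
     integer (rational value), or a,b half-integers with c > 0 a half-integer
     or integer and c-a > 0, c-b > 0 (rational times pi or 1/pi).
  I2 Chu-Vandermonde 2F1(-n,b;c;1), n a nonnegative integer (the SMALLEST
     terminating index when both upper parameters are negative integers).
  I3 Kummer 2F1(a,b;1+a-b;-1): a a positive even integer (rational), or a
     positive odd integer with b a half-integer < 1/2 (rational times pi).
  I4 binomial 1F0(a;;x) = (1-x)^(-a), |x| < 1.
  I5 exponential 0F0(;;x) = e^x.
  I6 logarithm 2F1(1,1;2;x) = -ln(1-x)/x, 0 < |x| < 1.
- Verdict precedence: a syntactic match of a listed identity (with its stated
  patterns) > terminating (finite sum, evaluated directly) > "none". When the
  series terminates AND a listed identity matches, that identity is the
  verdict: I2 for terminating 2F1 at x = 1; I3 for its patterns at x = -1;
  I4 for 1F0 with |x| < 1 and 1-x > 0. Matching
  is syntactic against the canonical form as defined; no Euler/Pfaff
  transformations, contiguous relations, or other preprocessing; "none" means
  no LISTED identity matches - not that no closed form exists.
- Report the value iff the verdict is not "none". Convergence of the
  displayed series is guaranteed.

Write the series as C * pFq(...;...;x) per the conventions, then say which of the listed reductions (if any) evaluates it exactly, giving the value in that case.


Prefactor -5, argument -1: 2F1 with upper {-\frac{3}{2}, 1} over lower {\frac{7}{2}}. Verdict: this is Kummer (I3) (x = -1; c = \frac{7}{2} equals 1+a-b for upper {-\frac{3}{2}, 1}: listed pattern). Hence: \left(-\frac{75}{32}\right) \cdot \pi.

Key step: x = -1 and the factor k + 2/3 cancels (top and bottom), leaving C = -5, x = -1.
Ratio: r(k) = -1 * (k-\frac{3}{2}) (k+1) / [(k+\frac{7}{2}) (k+1)] - poly over poly, x = -1 from leading terms; C = -5 at k = 0.


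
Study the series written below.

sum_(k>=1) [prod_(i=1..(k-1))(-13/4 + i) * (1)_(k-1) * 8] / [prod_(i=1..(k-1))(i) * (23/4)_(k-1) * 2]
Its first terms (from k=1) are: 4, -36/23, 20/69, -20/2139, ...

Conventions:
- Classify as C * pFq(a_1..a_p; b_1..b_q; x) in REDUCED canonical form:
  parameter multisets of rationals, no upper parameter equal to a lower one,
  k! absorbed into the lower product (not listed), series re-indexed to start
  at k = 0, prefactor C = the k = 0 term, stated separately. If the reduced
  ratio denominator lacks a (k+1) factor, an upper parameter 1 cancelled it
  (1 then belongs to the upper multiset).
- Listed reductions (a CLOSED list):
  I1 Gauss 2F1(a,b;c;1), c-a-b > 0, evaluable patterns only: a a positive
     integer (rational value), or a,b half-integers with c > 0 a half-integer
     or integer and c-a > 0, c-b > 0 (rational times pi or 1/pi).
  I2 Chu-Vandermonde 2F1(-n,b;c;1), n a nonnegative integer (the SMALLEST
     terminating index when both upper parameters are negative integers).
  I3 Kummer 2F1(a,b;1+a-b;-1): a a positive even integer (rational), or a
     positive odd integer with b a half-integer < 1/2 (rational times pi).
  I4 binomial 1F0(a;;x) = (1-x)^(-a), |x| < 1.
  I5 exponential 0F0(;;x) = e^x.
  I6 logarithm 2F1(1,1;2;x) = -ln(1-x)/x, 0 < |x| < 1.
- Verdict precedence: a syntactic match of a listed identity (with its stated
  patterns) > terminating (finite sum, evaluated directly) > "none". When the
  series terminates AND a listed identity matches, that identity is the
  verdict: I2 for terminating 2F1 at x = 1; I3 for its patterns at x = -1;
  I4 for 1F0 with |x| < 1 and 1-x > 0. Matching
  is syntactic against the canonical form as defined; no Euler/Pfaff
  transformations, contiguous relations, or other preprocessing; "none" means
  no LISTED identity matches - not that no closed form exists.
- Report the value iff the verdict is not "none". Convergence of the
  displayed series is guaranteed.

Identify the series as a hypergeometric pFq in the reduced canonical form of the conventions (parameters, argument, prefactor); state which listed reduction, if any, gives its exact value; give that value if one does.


x = 1 here; the reduced form reads 2F1, upper {-9/4, 1}, lower {23/4}, C = 4. Verdict: Gauss's theorem (I1) matches (x = 1: the Gamma ratio telescopes since c-a-b = 7 > 0 and a = 1 in Z>0). Sum: 19/7.

Key step: x = 1 and the constant factors (prefactor 4) combine into one prefactor.
Term ratio: r(k) = 1 * (k-9/4) (k+1) / [(k+23/4) (k+1)] - rational; roots negated = parameters, x = 1, C = 4.


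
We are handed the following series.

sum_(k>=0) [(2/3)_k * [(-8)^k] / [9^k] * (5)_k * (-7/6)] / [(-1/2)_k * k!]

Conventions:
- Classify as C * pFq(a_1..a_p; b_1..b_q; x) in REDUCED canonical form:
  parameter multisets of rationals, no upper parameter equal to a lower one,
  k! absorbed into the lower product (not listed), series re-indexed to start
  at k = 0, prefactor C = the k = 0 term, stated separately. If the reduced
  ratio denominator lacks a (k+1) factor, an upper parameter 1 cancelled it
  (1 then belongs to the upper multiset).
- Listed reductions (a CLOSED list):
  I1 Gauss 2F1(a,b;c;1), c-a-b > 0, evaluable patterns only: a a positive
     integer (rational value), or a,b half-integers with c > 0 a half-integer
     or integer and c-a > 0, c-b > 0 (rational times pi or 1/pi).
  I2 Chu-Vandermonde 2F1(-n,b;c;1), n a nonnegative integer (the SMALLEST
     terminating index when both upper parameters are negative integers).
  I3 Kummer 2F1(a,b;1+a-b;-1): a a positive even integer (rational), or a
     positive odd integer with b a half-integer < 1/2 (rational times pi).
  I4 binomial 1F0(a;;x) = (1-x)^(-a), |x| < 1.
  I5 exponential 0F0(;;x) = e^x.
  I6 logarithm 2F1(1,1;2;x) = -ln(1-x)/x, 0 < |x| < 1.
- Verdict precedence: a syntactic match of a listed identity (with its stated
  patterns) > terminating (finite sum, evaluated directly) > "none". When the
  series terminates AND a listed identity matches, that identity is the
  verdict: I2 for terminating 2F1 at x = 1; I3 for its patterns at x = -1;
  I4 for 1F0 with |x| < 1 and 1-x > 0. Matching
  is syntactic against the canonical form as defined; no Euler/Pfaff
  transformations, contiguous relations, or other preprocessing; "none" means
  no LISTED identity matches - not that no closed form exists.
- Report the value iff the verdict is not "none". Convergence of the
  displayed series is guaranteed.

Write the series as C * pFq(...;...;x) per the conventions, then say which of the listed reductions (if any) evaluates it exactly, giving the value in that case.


At argument -8/9: a 2F1 with upper {2/3, 5}, lower {-1/2}, scaled by C = -7/6. Verdict: none. No listed pattern accepts 2F1(2/3, 5; -1/2; -8/9).

Key step: from the first term -7/6: the two geometric factors (C = -7/6, x = -8/9) combine into one argument.
Step ratio: r(k) = (-8/9) * (k+2/3) (k+5) / [(k-1/2) (k+1)] - rational in k, leading ratio (-8/9); with t_0 = -7/6, classification follows.


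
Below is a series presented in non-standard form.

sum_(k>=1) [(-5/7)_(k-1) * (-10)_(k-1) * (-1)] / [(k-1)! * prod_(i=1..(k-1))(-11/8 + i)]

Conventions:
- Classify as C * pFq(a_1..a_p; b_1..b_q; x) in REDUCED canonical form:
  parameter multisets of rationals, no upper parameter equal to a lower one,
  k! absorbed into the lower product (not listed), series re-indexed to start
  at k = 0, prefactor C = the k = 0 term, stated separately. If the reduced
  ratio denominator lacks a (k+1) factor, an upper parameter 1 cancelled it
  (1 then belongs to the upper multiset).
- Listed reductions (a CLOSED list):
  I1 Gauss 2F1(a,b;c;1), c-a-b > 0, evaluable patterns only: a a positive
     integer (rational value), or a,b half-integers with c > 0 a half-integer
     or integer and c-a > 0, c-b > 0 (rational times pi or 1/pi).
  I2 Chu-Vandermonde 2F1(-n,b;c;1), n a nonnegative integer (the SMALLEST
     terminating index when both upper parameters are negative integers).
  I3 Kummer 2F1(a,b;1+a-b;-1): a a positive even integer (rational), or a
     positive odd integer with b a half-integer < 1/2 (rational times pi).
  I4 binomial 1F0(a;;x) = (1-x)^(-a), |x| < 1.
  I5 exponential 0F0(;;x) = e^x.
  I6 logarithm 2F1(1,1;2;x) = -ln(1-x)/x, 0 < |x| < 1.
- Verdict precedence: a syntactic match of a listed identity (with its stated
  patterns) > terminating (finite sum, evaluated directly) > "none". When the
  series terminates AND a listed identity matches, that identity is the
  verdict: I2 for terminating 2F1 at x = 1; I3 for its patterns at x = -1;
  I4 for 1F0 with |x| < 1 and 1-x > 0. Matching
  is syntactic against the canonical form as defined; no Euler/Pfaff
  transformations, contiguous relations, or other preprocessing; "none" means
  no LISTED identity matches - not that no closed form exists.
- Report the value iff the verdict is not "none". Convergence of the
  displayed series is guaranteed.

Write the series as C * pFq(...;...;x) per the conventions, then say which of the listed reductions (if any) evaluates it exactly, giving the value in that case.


Classification (C = -1): 2F1 with upper {-10, -5/7}, lower {-3/8}, argument x = 1. Verdict at x = 1: Chu-Vandermonde (I2) matches (terminating 2F1 at x = 1 with n = 10, b = -5/7, c = -3/8). Hence: 49759556653021545/6859364267407687.

Structural cue: x = 1 and the lower running product (prefactor -1) is a rising factorial.
Adjacent-term ratio: r(k) = 1 * (k-10) (k-5/7) / [(k-3/8) (k+1)] ; factor over Q: parameters, x = 1, and C = -1.


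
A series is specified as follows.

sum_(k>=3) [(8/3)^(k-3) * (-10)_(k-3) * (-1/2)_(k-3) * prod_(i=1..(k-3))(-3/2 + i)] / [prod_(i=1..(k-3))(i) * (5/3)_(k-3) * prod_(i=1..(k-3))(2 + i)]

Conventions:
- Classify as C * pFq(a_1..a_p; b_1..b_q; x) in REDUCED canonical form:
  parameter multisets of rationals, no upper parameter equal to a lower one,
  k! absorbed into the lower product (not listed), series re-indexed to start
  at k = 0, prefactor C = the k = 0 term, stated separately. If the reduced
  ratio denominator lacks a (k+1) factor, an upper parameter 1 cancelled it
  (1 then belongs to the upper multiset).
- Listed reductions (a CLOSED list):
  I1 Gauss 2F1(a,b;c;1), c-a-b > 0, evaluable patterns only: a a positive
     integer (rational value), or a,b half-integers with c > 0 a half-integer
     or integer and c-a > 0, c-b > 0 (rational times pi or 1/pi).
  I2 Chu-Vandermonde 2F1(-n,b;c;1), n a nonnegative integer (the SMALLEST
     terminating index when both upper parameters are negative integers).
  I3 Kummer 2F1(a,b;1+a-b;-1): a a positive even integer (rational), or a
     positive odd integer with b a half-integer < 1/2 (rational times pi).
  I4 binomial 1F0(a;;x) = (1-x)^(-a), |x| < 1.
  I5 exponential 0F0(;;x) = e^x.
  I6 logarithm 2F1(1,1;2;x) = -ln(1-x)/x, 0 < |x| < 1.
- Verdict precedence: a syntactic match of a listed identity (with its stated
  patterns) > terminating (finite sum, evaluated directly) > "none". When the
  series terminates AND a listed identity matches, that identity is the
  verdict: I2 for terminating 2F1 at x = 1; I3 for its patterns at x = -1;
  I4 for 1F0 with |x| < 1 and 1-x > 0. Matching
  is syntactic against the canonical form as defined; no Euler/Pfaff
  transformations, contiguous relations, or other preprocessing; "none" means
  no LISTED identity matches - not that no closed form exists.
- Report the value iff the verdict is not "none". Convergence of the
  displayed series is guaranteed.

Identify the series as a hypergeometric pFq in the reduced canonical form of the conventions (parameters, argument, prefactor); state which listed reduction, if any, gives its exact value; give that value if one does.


This is 1 * 3F2(-10, -1/2, -1/2; 5/3, 3; 8/3) in reduced canonical form. Verdict: terminating. With -10 upstairs the series is a 11-term polynomial sum; evaluated term by term. Hence: -457165381/3831674880.

The tell: x = (8/3) and the lower running product (C = 1, x = 8/3) is a rising factorial.
Term ratio: r(k) = (8/3) * (k-10) (k-1/2) (k-1/2) / [(k+5/3) (k+3) (k+1)] ; factor over Q: parameters, x = (8/3), and C = 1.


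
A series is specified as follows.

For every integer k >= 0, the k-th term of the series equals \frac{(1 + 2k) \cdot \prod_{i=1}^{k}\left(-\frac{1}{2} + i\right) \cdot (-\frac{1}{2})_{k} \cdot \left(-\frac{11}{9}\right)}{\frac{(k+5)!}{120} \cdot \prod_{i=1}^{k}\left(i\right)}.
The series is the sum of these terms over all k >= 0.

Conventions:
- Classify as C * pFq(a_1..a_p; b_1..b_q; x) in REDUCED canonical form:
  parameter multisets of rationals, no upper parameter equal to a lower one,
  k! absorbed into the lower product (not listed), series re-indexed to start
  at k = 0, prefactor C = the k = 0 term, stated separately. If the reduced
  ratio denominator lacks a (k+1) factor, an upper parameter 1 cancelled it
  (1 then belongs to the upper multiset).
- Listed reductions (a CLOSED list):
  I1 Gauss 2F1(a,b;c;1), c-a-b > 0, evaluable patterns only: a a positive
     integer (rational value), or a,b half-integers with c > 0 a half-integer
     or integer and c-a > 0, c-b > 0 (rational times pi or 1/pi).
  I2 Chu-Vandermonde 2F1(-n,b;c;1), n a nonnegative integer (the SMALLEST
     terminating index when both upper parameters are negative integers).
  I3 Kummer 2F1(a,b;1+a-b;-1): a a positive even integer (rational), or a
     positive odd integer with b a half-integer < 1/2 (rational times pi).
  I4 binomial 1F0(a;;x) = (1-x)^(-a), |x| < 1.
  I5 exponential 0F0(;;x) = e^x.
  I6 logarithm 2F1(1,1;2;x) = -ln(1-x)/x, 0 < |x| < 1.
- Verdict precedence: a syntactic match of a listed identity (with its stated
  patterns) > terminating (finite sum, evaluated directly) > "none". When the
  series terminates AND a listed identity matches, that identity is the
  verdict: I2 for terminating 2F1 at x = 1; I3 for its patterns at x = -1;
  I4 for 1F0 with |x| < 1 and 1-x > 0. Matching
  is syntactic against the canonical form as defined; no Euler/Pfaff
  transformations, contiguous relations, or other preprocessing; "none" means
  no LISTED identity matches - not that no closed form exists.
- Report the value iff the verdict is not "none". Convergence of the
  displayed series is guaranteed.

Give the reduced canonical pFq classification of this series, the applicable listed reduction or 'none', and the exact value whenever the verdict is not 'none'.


Reduced: x = 1, 2F1, upper = {-\frac{1}{2}, \frac{3}{2}}, lower = {6}, C = -\frac{11}{9}. Verdict at x = 1: the half-integer Gauss pattern (I1) matches (x = 1; upper {-\frac{1}{2}, \frac{3}{2}} half-integers, c = 6 in the evaluable pattern). Sum: \left(-\frac{65536}{19845}\right) / \pi.

Key step: x = 1 and the (2k+1) factor (C = -11/9) shifts (1/2)_k to (3/2)_k.
Step ratio: r(k) = 1 * (k-\frac{1}{2}) (k+\frac{3}{2}) / [(k+6) (k+1)] ; factor over Q: parameters, x = 1, and C = -\frac{11}{9}.


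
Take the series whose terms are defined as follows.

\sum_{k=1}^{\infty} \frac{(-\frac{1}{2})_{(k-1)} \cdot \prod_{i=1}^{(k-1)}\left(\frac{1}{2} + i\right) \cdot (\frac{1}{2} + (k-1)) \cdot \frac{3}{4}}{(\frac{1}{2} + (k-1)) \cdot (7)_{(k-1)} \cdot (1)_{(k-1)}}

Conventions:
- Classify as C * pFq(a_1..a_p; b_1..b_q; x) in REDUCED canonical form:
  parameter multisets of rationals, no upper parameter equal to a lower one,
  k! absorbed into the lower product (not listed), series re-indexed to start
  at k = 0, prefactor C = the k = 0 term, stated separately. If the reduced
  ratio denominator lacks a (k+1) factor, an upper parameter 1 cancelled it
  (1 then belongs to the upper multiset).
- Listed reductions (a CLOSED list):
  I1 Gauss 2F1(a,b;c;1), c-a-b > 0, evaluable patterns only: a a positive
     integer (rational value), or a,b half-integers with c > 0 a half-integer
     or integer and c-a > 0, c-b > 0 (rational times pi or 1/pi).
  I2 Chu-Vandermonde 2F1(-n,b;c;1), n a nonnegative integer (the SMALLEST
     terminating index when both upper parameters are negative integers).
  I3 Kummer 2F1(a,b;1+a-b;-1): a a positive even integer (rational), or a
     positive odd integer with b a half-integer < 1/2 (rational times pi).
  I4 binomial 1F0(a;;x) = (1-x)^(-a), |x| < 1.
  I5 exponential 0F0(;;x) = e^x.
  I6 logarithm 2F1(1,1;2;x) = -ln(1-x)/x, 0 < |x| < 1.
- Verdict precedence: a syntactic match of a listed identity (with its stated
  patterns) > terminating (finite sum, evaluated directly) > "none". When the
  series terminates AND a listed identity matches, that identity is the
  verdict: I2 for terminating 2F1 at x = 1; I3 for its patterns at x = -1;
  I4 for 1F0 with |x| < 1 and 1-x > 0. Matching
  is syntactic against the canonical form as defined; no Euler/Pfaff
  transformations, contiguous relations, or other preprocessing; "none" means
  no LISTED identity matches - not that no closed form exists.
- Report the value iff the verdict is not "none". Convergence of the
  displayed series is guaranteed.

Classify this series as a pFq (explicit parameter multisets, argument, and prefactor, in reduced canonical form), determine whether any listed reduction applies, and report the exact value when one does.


Key step: t_0 being \frac{3}{4}, the running product (C = 3/4) telescopes to a rising factorial.
Step ratio: r(k) = 1 * (k-\frac{1}{2}) (k+\frac{3}{2}) / [(k+7) (k+1)] - rational in k, leading ratio 1; with t_0 = \frac{3}{4}, classification follows.

Canonical form: C = \frac{3}{4} times 2F1 with upper {-\frac{1}{2}, \frac{3}{2}}, lower {7}, x = 1. Verdict: this is Gauss's theorem I1 (half-integer case) (x = 1; upper {-\frac{1}{2}, \frac{3}{2}} half-integers, c = 7 in the evaluable pattern). Exact value: \frac{131072}{63063} / \pi.


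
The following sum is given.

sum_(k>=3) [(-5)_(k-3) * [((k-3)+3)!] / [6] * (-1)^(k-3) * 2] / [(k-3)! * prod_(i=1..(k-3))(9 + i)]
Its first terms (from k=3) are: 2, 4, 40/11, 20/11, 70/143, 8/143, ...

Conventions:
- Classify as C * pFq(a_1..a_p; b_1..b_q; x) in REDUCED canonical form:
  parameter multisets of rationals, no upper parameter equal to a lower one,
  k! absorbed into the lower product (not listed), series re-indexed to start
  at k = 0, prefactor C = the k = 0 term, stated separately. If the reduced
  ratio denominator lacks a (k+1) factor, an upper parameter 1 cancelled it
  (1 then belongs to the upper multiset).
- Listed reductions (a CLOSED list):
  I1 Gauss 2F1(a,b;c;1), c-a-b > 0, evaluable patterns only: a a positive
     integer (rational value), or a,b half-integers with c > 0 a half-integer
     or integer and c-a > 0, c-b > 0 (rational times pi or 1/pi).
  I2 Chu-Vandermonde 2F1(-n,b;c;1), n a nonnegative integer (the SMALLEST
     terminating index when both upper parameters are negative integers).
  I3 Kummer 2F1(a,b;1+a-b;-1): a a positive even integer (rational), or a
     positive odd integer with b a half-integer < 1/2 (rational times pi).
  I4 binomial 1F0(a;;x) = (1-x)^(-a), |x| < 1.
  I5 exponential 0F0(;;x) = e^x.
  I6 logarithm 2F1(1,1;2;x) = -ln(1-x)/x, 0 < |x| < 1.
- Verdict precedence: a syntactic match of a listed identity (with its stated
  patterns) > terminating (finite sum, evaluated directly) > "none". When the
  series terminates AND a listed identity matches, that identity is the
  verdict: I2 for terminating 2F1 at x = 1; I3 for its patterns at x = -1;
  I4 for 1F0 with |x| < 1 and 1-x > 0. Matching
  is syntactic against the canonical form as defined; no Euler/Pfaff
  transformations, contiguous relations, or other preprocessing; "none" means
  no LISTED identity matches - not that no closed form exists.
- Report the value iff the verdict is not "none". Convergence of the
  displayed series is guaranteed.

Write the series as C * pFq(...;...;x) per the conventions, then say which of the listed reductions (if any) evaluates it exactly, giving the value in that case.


Reduced: x = -1, 2F1, upper = {-5, 4}, lower = {10}, C = 2. Verdict: Kummer's theorem (I3) applies (x = -1; c = 10 equals 1+a-b for upper {-5, 4}: listed pattern). Its exact value is 12.

The tell: from the first term 2: the lower running product (prefactor 2) is a rising factorial.
Ratio: r(k) = (-1) * (k-5) (k+4) / [(k+10) (k+1)] - rational in k, leading ratio (-1); with t_0 = 2, classification follows.


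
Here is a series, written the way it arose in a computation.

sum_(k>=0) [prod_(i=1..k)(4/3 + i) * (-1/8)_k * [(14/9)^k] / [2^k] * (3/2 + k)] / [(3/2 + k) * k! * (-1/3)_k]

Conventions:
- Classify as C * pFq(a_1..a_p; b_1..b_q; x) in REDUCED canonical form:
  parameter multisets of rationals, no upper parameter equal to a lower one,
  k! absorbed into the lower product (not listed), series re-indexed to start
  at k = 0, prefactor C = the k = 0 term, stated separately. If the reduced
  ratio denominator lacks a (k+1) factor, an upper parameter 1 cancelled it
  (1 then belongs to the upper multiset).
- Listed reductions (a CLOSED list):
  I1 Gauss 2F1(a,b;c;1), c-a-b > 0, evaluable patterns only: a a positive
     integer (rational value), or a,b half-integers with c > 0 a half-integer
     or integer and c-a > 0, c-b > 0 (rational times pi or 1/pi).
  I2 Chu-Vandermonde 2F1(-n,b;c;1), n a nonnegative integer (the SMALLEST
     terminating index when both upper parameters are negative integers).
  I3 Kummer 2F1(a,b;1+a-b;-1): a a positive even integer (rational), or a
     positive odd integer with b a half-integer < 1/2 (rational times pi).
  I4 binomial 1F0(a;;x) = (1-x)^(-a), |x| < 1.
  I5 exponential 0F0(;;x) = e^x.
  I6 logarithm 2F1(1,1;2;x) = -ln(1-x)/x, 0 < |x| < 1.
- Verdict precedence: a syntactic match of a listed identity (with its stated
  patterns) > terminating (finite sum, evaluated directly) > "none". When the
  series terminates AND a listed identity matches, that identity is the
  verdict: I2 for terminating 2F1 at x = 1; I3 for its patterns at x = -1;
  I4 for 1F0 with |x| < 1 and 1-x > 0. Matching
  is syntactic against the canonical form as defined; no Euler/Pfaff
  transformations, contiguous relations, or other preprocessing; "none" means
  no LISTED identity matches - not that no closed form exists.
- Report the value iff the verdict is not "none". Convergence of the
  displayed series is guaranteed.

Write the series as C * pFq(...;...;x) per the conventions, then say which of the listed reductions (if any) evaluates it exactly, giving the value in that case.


This is 1 * 2F1(-1/8, 7/3; -1/3; 7/9) in reduced canonical form. Verdict: none - at argument 7/9 the multisets {-1/8, 7/3} ; {-1/3} match no listed identity.

Key step: t_0 = 1 here, and the running product (C = 1) telescopes to a rising factorial.
Ratio: r(k) = (7/9) * (k-1/8) (k+7/3) / [(k-1/3) (k+1)] - poly over poly, x = (7/9) from leading terms; C = 1 at k = 0.


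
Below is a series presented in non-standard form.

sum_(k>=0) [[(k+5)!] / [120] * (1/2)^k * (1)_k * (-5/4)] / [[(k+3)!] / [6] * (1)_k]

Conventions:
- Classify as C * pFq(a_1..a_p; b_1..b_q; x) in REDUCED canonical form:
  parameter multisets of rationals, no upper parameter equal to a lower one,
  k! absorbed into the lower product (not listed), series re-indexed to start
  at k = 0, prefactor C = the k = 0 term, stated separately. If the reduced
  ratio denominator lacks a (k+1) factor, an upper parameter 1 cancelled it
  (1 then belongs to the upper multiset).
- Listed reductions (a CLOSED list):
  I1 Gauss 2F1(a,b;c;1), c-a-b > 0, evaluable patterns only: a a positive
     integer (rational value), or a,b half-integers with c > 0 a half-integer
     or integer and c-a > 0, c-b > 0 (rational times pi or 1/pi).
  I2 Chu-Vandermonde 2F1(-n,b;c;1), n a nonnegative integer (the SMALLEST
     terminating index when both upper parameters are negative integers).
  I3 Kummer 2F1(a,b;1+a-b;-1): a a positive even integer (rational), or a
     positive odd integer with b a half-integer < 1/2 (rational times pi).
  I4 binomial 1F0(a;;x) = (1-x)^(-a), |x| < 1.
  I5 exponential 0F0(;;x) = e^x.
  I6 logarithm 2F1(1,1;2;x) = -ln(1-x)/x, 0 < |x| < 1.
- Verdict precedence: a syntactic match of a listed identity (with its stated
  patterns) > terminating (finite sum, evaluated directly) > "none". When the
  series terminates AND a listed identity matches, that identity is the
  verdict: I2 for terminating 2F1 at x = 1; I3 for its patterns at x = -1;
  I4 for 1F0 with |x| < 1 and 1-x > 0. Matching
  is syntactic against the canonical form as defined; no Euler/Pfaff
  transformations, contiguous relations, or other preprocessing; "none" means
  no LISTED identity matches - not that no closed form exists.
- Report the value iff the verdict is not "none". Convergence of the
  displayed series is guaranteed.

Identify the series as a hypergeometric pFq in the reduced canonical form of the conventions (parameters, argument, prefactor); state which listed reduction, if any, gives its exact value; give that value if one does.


Classification (C = -5/4): 2F1 with upper {1, 6}, lower {4}, argument x = 1/2. Verdict: none. Every listed pattern misses the 2F1 form at 1/2, upper {1, 6}.

Key step: t_0 being -5/4, the factorial ratio (C = -5/4, x = 1/2) (k+a-1)!/(a-1)! is a rising factorial (a)_k.
Step ratio: r(k) = (1/2) * (k+1) (k+6) / [(k+4) (k+1)] - rational in k, leading ratio (1/2); with t_0 = -5/4, classification follows.
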